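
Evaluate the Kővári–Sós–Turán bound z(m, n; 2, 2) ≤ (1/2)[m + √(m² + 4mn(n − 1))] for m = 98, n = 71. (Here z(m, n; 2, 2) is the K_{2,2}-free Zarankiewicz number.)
z(98, 71; 2, 2) ≤ (1/2)[98 + √(98² + 4·98·71·70)] = (1/2)[98 + √1957844] = 748.6149

Kővári–Sós–Turán: let r_1, ..., r_98 be the row sums and z = Σ r_i the total number of 1s. Each pair of columns can share at most one row with both entries 1 (else a 2×2 all-ones block appears), so Σ_i C(r_i, 2) ≤ C(71, 2) = 2485. By convexity Σ_i C(r_i, 2) ≥ 98·C(z/98, 2) = z(z − 98)/(2·98), giving z² − 98z − 98·71·70 ≤ 0 and hence z ≤ (1/2)[98 + √(9604 + 4·487060)] = (1/2)[98 + √1957844] ≈ (1/2)(98 + 1399.2298) = 748.6149.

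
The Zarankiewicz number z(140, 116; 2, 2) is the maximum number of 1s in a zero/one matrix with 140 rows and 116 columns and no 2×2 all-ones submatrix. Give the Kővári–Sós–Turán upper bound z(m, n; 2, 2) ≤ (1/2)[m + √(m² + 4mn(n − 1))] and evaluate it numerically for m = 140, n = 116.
z(140, 116; 2, 2) ≤ (1/2)[140 + √(140² + 4·140·116·115)] = (1/2)[140 + √7490000] = 1438.3932

Kővári–Sós–Turán: let r_1, ..., r_140 be the row sums and z = Σ r_i the total number of 1s. Each pair of columns can share at most one row with both entries 1 (else a 2×2 all-ones block appears), so Σ_i C(r_i, 2) ≤ C(116, 2) = 6670. By convexity Σ_i C(r_i, 2) ≥ 140·C(z/140, 2) = z(z − 140)/(2·140), giving z² − 140z − 140·116·115 ≤ 0 and hence z ≤ (1/2)[140 + √(19600 + 4·1867600)] = (1/2)[140 + √7490000] ≈ (1/2)(140 + 2736.7864) = 1438.3932.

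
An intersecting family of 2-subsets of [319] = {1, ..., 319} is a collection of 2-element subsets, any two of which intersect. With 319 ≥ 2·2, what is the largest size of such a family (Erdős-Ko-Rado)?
max |F| = C(318, 1) = 318

The Erdős-Ko-Rado theorem states: for n ≥ 2k, an intersecting family of k-subsets of an n-element set has size at most C(n − 1, k − 1), with equality for 'star' families {A ⊆ [n] : |A| = k, i ∈ A} (fix an element i). For n = 319, k = 2: C(318, 1) = 318.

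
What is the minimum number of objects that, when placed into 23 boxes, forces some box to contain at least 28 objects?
n = (28 − 1)·23 + 1 = 622

By the generalised pigeonhole principle, to guarantee some box contains ≥ r objects we need more than (r − 1) · k objects total. Threshold: n = (r − 1) · k + 1. With r = 28 and k = 23: n = 27 · 23 + 1 = 621 + 1 = 622. For n = 621 = 27 · 23, we can put exactly 27 objects in every box, avoiding 28 in any single one — so 622 is tight.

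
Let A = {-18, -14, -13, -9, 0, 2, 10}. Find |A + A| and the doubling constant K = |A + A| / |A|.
K = |A + A| / |A| = 26/7

Enumerate A + A = {a + b : a, b ∈ A}. With |A| = 7, there are |A|^2 = 49 ordered sum pairs; collecting distinct values, A + A = {-36, -32, -31, -28, -27, -26, -23, -22, -18, -16, -14, -13, -12, -11, -9, -8, -7, -4, -3, 0, 1, 2, 4, 10, 12, 20}, so |A + A| = 26. Thus K = 26/7. For comparison, the minimum possible |A + A| over all 7-element sets is 2·7 − 1 = 13 (so min K = 13/7), attained only by arithmetic progressions.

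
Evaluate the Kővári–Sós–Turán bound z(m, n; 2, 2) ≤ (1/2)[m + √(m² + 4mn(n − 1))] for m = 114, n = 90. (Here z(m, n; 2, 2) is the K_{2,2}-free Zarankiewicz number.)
z(114, 90; 2, 2) ≤ (1/2)[114 + √(114² + 4·114·90·89)] = (1/2)[114 + √3665556] = 1014.2821

Kővári–Sós–Turán: let r_1, ..., r_114 be the row sums and z = Σ r_i the total number of 1s. Each pair of columns can share at most one row with both entries 1 (else a 2×2 all-ones block appears), so Σ_i C(r_i, 2) ≤ C(90, 2) = 4005. By convexity Σ_i C(r_i, 2) ≥ 114·C(z/114, 2) = z(z − 114)/(2·114), giving z² − 114z − 114·90·89 ≤ 0 and hence z ≤ (1/2)[114 + √(12996 + 4·913140)] = (1/2)[114 + √3665556] ≈ (1/2)(114 + 1914.5642) = 1014.2821.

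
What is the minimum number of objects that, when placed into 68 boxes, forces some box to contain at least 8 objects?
n = (8 − 1)·68 + 1 = 477

By the generalised pigeonhole principle, to guarantee some box contains ≥ r objects we need more than (r − 1) · k objects total. Threshold: n = (r − 1) · k + 1. With r = 8 and k = 68: n = 7 · 68 + 1 = 476 + 1 = 477. For n = 476 = 7 · 68, we can put exactly 7 objects in every box, avoiding 8 in any single one — so 477 is tight.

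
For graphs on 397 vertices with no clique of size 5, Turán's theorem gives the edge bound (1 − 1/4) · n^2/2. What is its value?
Turán density bound = (3/4) · 397^2/2 = 472827/8 ≈ 59103.375

Turán's theorem: ex(n, K_{r+1}) is achieved by the complete r-partite Turán graph T(n, r) with parts as balanced as possible, and is at most (1 − 1/r) · n^2/2. For r = 4, n = 397: the density bound is (3/4) · 157609/2 = 472827/8 ≈ 59103.375. The integer-valued extremum is e(T(397, 4)) = 59103, which is strictly less than the density bound 472827/8 since 4 ∤ 397 (the parts of T(397, 4) cannot all be equal).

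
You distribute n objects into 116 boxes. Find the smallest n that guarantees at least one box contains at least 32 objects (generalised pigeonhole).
n = (32 − 1)·116 + 1 = 3597

By the generalised pigeonhole principle, to guarantee some box contains ≥ r objects we need more than (r − 1) · k objects total. Threshold: n = (r − 1) · k + 1. With r = 32 and k = 116: n = 31 · 116 + 1 = 3596 + 1 = 3597. For n = 3596 = 31 · 116, we can put exactly 31 objects in every box, avoiding 32 in any single one — so 3597 is tight.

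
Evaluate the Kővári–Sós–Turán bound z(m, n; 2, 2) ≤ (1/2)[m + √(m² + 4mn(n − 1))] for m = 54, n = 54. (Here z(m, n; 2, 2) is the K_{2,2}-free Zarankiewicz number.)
z(54, 54; 2, 2) ≤ (1/2)[54 + √(54² + 4·54·54·53)] = (1/2)[54 + √621108] = 421.052

Kővári–Sós–Turán: let r_1, ..., r_54 be the row sums and z = Σ r_i the total number of 1s. Each pair of columns can share at most one row with both entries 1 (else a 2×2 all-ones block appears), so Σ_i C(r_i, 2) ≤ C(54, 2) = 1431. By convexity Σ_i C(r_i, 2) ≥ 54·C(z/54, 2) = z(z − 54)/(2·54), giving z² − 54z − 54·54·53 ≤ 0 and hence z ≤ (1/2)[54 + √(2916 + 4·154548)] = (1/2)[54 + √621108] ≈ (1/2)(54 + 788.1041) = 421.052.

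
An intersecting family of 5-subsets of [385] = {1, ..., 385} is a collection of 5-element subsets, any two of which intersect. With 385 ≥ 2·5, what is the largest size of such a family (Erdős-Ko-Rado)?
max |F| = C(384, 4) = 891881376

Erdős-Ko-Rado (1961): when n ≥ 2k, max |F| = C(n−1, k−1). The bound is attained by the star {A : i ∈ A} for any fixed i ∈ [n]. Here C(385−1, 5−1) = C(384, 4) = 891881376.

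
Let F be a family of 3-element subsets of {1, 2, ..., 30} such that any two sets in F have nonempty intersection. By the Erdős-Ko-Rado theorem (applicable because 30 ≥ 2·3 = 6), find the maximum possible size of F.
max |F| = C(29, 2) = 406

The Erdős-Ko-Rado theorem states: for n ≥ 2k, an intersecting family of k-subsets of an n-element set has size at most C(n − 1, k − 1), with equality for 'star' families {A ⊆ [n] : |A| = k, i ∈ A} (fix an element i). For n = 30, k = 3: C(29, 2) = 406.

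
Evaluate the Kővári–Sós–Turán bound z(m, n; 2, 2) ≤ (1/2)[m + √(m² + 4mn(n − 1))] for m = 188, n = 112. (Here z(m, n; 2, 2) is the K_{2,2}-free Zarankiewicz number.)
z(188, 112; 2, 2) ≤ (1/2)[188 + √(188² + 4·188·112·111)] = (1/2)[188 + √9384208] = 1625.6827

Kővári–Sós–Turán: let r_1, ..., r_188 be the row sums and z = Σ r_i the total number of 1s. Each pair of columns can share at most one row with both entries 1 (else a 2×2 all-ones block appears), so Σ_i C(r_i, 2) ≤ C(112, 2) = 6216. By convexity Σ_i C(r_i, 2) ≥ 188·C(z/188, 2) = z(z − 188)/(2·188), giving z² − 188z − 188·112·111 ≤ 0 and hence z ≤ (1/2)[188 + √(35344 + 4·2337216)] = (1/2)[188 + √9384208] ≈ (1/2)(188 + 3063.3655) = 1625.6827.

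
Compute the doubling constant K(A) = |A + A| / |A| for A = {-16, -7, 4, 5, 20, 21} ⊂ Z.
K = |A + A| / |A| = 20/6 = 10/3

Enumerate A + A = {a + b : a, b ∈ A}. With |A| = 6, there are |A|^2 = 36 ordered sum pairs; collecting distinct values, A + A = {-32, -23, -14, -12, -11, -3, -2, 4, 5, 8, 9, 10, 13, 14, 24, 25, 26, 40, 41, 42}, so |A + A| = 20. Thus K = 20/6 = 10/3. For comparison, the minimum possible |A + A| over all 6-element sets is 2·6 − 1 = 11 (so min K = 11/6), attained only by arithmetic progressions.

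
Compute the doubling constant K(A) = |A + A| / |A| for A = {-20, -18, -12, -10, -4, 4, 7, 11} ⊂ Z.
K = |A + A| / |A| = 30/8 = 15/4

Enumerate A + A = {a + b : a, b ∈ A}. With |A| = 8, there are |A|^2 = 64 ordered sum pairs; collecting distinct values, A + A = {-40, -38, -36, -32, -30, -28, -24, -22, -20, -16, -14, -13, -11, -9, -8, -7, -6, -5, -3, -1, 0, 1, 3, 7, 8, 11, 14, 15, 18, 22}, so |A + A| = 30. Thus K = 30/8 = 15/4. For comparison, the minimum possible |A + A| over all 8-element sets is 2·8 − 1 = 15 (so min K = 15/8), attained only by arithmetic progressions.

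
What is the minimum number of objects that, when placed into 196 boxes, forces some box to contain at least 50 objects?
n = (50 − 1)·196 + 1 = 9605

By the generalised pigeonhole principle, to guarantee some box contains ≥ r objects we need more than (r − 1) · k objects total. Threshold: n = (r − 1) · k + 1. With r = 50 and k = 196: n = 49 · 196 + 1 = 9604 + 1 = 9605. For n = 9604 = 49 · 196, we can put exactly 49 objects in every box, avoiding 50 in any single one — so 9605 is tight.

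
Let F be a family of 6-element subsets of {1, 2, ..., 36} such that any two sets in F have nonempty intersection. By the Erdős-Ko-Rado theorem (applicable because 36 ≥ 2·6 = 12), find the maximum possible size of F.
max |F| = C(35, 5) = 324632

Erdős-Ko-Rado (1961): when n ≥ 2k, max |F| = C(n−1, k−1). The bound is attained by the star {A : i ∈ A} for any fixed i ∈ [n]. Here C(36−1, 6−1) = C(35, 5) = 324632.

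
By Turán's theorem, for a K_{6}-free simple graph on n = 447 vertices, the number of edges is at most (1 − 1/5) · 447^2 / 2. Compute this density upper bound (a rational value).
Turán density bound = (4/5) · 447^2/2 = 399618/5 ≈ 79923.6

Turán's theorem: ex(n, K_{r+1}) is achieved by the complete r-partite Turán graph T(n, r) with parts as balanced as possible, and is at most (1 − 1/r) · n^2/2. For r = 5, n = 447: the density bound is (4/5) · 199809/2 = 399618/5 ≈ 79923.6. The integer-valued extremum is e(T(447, 5)) = 79923, which is strictly less than the density bound 399618/5 since 5 ∤ 447 (the parts of T(447, 5) cannot all be equal).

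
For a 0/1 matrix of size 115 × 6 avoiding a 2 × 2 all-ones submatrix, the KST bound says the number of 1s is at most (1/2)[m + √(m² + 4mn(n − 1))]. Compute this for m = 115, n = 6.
z(115, 6; 2, 2) ≤ (1/2)[115 + √(115² + 4·115·6·5)] = (1/2)[115 + √27025] = 139.6964

Kővári–Sós–Turán: let r_1, ..., r_115 be the row sums and z = Σ r_i the total number of 1s. Each pair of columns can share at most one row with both entries 1 (else a 2×2 all-ones block appears), so Σ_i C(r_i, 2) ≤ C(6, 2) = 15. By convexity Σ_i C(r_i, 2) ≥ 115·C(z/115, 2) = z(z − 115)/(2·115), giving z² − 115z − 115·6·5 ≤ 0 and hence z ≤ (1/2)[115 + √(13225 + 4·3450)] = (1/2)[115 + √27025] ≈ (1/2)(115 + 164.3928) = 139.6964.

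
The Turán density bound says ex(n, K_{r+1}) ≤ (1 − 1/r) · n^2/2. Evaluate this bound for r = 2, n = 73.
Turán density bound = (1/2) · 73^2/2 = 5329/4 ≈ 1332.25

Turán's theorem: ex(n, K_{r+1}) is achieved by the complete r-partite Turán graph T(n, r) with parts as balanced as possible, and is at most (1 − 1/r) · n^2/2. For r = 2, n = 73: the density bound is (1/2) · 5329/2 = 5329/4 ≈ 1332.25. The integer-valued extremum is e(T(73, 2)) = 1332, which is strictly less than the density bound 5329/4 since 2 ∤ 73 (the parts of T(73, 2) cannot all be equal).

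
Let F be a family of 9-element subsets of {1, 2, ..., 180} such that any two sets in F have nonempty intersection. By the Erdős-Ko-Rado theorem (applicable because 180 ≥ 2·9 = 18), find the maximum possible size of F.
max |F| = C(179, 8) = 22304900540890

The Erdős-Ko-Rado theorem states: for n ≥ 2k, an intersecting family of k-subsets of an n-element set has size at most C(n − 1, k − 1), with equality for 'star' families {A ⊆ [n] : |A| = k, i ∈ A} (fix an element i). For n = 180, k = 9: C(179, 8) = 22304900540890.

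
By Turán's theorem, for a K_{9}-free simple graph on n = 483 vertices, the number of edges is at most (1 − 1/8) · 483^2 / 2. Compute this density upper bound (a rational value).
Turán density bound = (7/8) · 483^2/2 = 1633023/16 ≈ 102063.9375

Turán's theorem: ex(n, K_{r+1}) is achieved by the complete r-partite Turán graph T(n, r) with parts as balanced as possible, and is at most (1 − 1/r) · n^2/2. For r = 8, n = 483: the density bound is (7/8) · 233289/2 = 1633023/16 ≈ 102063.9375. The integer-valued extremum is e(T(483, 8)) = 102063, which is strictly less than the density bound 1633023/16 since 8 ∤ 483 (the parts of T(483, 8) cannot all be equal).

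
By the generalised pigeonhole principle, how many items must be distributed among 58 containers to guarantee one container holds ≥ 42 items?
n = (42 − 1)·58 + 1 = 2379

By the generalised pigeonhole principle, to guarantee some box contains ≥ r objects we need more than (r − 1) · k objects total. Threshold: n = (r − 1) · k + 1. With r = 42 and k = 58: n = 41 · 58 + 1 = 2378 + 1 = 2379. For n = 2378 = 41 · 58, we can put exactly 41 objects in every box, avoiding 42 in any single one — so 2379 is tight.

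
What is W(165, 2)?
W(165, 2) = 165 + 1 = 166

A 2-term AP is any pair of integers, so a monochromatic 2-AP exists iff some colour is used at least twice. With 165 colours, the colouring i ↦ i on {1, ..., 165} uses each colour once, avoiding any monochromatic pair, so W(165, 2) > 165. For {1, ..., 166}, pigeonhole forces two integers of the same colour, which form a monochromatic 2-AP. Hence W(165, 2) = 166.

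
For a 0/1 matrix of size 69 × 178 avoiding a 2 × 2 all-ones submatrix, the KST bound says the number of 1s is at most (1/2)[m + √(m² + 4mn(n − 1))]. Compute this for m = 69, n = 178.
z(69, 178; 2, 2) ≤ (1/2)[69 + √(69² + 4·69·178·177)] = (1/2)[69 + √8700417] = 1509.3235

Kővári–Sós–Turán: let r_1, ..., r_69 be the row sums and z = Σ r_i the total number of 1s. Each pair of columns can share at most one row with both entries 1 (else a 2×2 all-ones block appears), so Σ_i C(r_i, 2) ≤ C(178, 2) = 15753. By convexity Σ_i C(r_i, 2) ≥ 69·C(z/69, 2) = z(z − 69)/(2·69), giving z² − 69z − 69·178·177 ≤ 0 and hence z ≤ (1/2)[69 + √(4761 + 4·2173914)] = (1/2)[69 + √8700417] ≈ (1/2)(69 + 2949.6469) = 1509.3235.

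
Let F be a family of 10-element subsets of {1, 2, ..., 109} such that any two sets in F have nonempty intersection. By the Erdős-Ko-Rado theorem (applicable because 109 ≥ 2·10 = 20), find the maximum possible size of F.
max |F| = C(108, 9) = 3911395881900

Erdős-Ko-Rado (1961): when n ≥ 2k, max |F| = C(n−1, k−1). The bound is attained by the star {A : i ∈ A} for any fixed i ∈ [n]. Here C(109−1, 10−1) = C(108, 9) = 3911395881900.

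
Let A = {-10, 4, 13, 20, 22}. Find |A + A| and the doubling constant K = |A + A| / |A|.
K = |A + A| / |A| = 14/5

Enumerate A + A = {a + b : a, b ∈ A}. With |A| = 5, there are |A|^2 = 25 ordered sum pairs; collecting distinct values, A + A = {-20, -6, 3, 8, 10, 12, 17, 24, 26, 33, 35, 40, 42, 44}, so |A + A| = 14. Thus K = 14/5. For comparison, the minimum possible |A + A| over all 5-element sets is 2·5 − 1 = 9 (so min K = 9/5), attained only by arithmetic progressions.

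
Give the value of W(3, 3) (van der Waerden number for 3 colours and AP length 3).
W(3, 3) = 27

This is a classical value, W(3, 3) = 27, established by combining an explicit 3-colouring of {1, ..., 26} with no monochromatic 3-AP (giving the lower bound W(3, 3) > 26) and a finite case analysis / exhaustive computer search showing every 3-colouring of {1, ..., 27} has such an AP.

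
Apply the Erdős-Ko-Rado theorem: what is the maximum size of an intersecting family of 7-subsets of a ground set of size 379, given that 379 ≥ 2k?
max |F| = C(378, 6) = 3893141602350

Erdős-Ko-Rado (1961): when n ≥ 2k, max |F| = C(n−1, k−1). The bound is attained by the star {A : i ∈ A} for any fixed i ∈ [n]. Here C(379−1, 7−1) = C(378, 6) = 3893141602350.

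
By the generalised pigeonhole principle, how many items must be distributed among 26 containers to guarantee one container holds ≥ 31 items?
n = (31 − 1)·26 + 1 = 781

By the generalised pigeonhole principle, to guarantee some box contains ≥ r objects we need more than (r − 1) · k objects total. Threshold: n = (r − 1) · k + 1. With r = 31 and k = 26: n = 30 · 26 + 1 = 780 + 1 = 781. For n = 780 = 30 · 26, we can put exactly 30 objects in every box, avoiding 31 in any single one — so 781 is tight.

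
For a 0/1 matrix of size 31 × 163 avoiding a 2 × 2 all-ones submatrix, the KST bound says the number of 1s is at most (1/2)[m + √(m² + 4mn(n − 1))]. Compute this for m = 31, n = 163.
z(31, 163; 2, 2) ≤ (1/2)[31 + √(31² + 4·31·163·162)] = (1/2)[31 + √3275305] = 920.3902

Kővári–Sós–Turán: let r_1, ..., r_31 be the row sums and z = Σ r_i the total number of 1s. Each pair of columns can share at most one row with both entries 1 (else a 2×2 all-ones block appears), so Σ_i C(r_i, 2) ≤ C(163, 2) = 13203. By convexity Σ_i C(r_i, 2) ≥ 31·C(z/31, 2) = z(z − 31)/(2·31), giving z² − 31z − 31·163·162 ≤ 0 and hence z ≤ (1/2)[31 + √(961 + 4·818586)] = (1/2)[31 + √3275305] ≈ (1/2)(31 + 1809.7804) = 920.3902.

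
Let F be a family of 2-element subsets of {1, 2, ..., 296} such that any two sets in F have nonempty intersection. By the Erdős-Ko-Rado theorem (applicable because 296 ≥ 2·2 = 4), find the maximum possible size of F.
max |F| = C(295, 1) = 295

The Erdős-Ko-Rado theorem states: for n ≥ 2k, an intersecting family of k-subsets of an n-element set has size at most C(n − 1, k − 1), with equality for 'star' families {A ⊆ [n] : |A| = k, i ∈ A} (fix an element i). For n = 296, k = 2: C(295, 1) = 295.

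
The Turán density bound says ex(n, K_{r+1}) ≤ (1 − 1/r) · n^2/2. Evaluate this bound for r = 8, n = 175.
Turán density bound = (7/8) · 175^2/2 = 214375/16 ≈ 13398.4375

Turán's theorem: ex(n, K_{r+1}) is achieved by the complete r-partite Turán graph T(n, r) with parts as balanced as possible, and is at most (1 − 1/r) · n^2/2. For r = 8, n = 175: the density bound is (7/8) · 30625/2 = 214375/16 ≈ 13398.4375. The integer-valued extremum is e(T(175, 8)) = 13398, which is strictly less than the density bound 214375/16 since 8 ∤ 175 (the parts of T(175, 8) cannot all be equal).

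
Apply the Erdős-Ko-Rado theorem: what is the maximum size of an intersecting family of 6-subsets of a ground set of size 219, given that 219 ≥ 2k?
max |F| = C(218, 5) = 3917788308

Erdős-Ko-Rado (1961): when n ≥ 2k, max |F| = C(n−1, k−1). The bound is attained by the star {A : i ∈ A} for any fixed i ∈ [n]. Here C(219−1, 6−1) = C(218, 5) = 3917788308.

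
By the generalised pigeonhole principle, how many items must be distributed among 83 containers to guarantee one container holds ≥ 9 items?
n = (9 − 1)·83 + 1 = 665

By the generalised pigeonhole principle, to guarantee some box contains ≥ r objects we need more than (r − 1) · k objects total. Threshold: n = (r − 1) · k + 1. With r = 9 and k = 83: n = 8 · 83 + 1 = 664 + 1 = 665. For n = 664 = 8 · 83, we can put exactly 8 objects in every box, avoiding 9 in any single one — so 665 is tight.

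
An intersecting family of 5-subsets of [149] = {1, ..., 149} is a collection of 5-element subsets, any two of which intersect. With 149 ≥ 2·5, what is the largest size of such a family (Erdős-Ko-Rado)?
max |F| = C(148, 4) = 19190605

Erdős-Ko-Rado (1961): when n ≥ 2k, max |F| = C(n−1, k−1). The bound is attained by the star {A : i ∈ A} for any fixed i ∈ [n]. Here C(149−1, 5−1) = C(148, 4) = 19190605.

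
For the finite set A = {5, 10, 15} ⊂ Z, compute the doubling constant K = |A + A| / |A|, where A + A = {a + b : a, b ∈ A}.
K = |A + A| / |A| = 5/3

Enumerate A + A = {a + b : a, b ∈ A}. With |A| = 3, there are |A|^2 = 9 ordered sum pairs; collecting distinct values, A + A = {10, 15, 20, 25, 30}, so |A + A| = 5. Thus K = 5/3. Here |A + A| = 2|A| − 1 = 5, the minimum possible — so K = 5/3 is minimal, which holds iff A is an arithmetic progression.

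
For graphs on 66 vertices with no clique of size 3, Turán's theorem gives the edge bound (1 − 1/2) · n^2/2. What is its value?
Turán density bound = (1/2) · 66^2/2 = 1089

Turán's theorem: ex(n, K_{r+1}) is achieved by the complete r-partite Turán graph T(n, r) with parts as balanced as possible, and is at most (1 − 1/r) · n^2/2. For r = 2, n = 66: the density bound is (1/2) · 4356/2 = 1089. Since 2 ∣ 66, the Turán graph T(66, 2) has parts of equal size 33, and its edge count e(T(66, 2)) = 1089 attains the density bound exactly.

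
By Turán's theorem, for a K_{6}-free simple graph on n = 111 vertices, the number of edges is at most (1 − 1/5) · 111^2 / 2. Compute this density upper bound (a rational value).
Turán density bound = (4/5) · 111^2/2 = 24642/5 ≈ 4928.4

Turán's theorem: ex(n, K_{r+1}) is achieved by the complete r-partite Turán graph T(n, r) with parts as balanced as possible, and is at most (1 − 1/r) · n^2/2. For r = 5, n = 111: the density bound is (4/5) · 12321/2 = 24642/5 ≈ 4928.4. The integer-valued extremum is e(T(111, 5)) = 4928, which is strictly less than the density bound 24642/5 since 5 ∤ 111 (the parts of T(111, 5) cannot all be equal).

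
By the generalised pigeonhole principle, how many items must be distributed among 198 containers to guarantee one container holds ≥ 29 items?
n = (29 − 1)·198 + 1 = 5545

By the generalised pigeonhole principle, to guarantee some box contains ≥ r objects we need more than (r − 1) · k objects total. Threshold: n = (r − 1) · k + 1. With r = 29 and k = 198: n = 28 · 198 + 1 = 5544 + 1 = 5545. For n = 5544 = 28 · 198, we can put exactly 28 objects in every box, avoiding 29 in any single one — so 5545 is tight.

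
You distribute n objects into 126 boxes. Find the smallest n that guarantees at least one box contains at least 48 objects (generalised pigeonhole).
n = (48 − 1)·126 + 1 = 5923

By the generalised pigeonhole principle, to guarantee some box contains ≥ r objects we need more than (r − 1) · k objects total. Threshold: n = (r − 1) · k + 1. With r = 48 and k = 126: n = 47 · 126 + 1 = 5922 + 1 = 5923. For n = 5922 = 47 · 126, we can put exactly 47 objects in every box, avoiding 48 in any single one — so 5923 is tight.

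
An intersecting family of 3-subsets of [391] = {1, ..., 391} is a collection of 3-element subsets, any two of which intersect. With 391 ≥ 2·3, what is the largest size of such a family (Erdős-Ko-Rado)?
max |F| = C(390, 2) = 75855

The Erdős-Ko-Rado theorem states: for n ≥ 2k, an intersecting family of k-subsets of an n-element set has size at most C(n − 1, k − 1), with equality for 'star' families {A ⊆ [n] : |A| = k, i ∈ A} (fix an element i). For n = 391, k = 3: C(390, 2) = 75855.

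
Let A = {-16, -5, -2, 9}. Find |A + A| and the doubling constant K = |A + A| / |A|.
K = |A + A| / |A| = 9/4

Enumerate A + A = {a + b : a, b ∈ A}. With |A| = 4, there are |A|^2 = 16 ordered sum pairs; collecting distinct values, A + A = {-32, -21, -18, -10, -7, -4, 4, 7, 18}, so |A + A| = 9. Thus K = 9/4. For comparison, the minimum possible |A + A| over all 4-element sets is 2·4 − 1 = 7 (so min K = 7/4), attained only by arithmetic progressions.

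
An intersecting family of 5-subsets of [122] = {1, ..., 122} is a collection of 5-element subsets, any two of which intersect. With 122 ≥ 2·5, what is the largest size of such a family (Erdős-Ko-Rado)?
max |F| = C(121, 4) = 8495410

Erdős-Ko-Rado (1961): when n ≥ 2k, max |F| = C(n−1, k−1). The bound is attained by the star {A : i ∈ A} for any fixed i ∈ [n]. Here C(122−1, 5−1) = C(121, 4) = 8495410.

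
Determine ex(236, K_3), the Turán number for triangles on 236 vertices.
ex(236, K_3) = ⌊236^2/4⌋ = 13924

Mantel (1907): a triangle-free graph on n vertices has at most ⌊n^2/4⌋ edges, with equality for the complete bipartite graph K_{⌊n/2⌋, ⌈n/2⌉}. For n = 236: ⌊236^2/4⌋ = ⌊55696/4⌋ = 13924. The extremal graph is K_{118, 118}, which has 118·118 = 13924 edges.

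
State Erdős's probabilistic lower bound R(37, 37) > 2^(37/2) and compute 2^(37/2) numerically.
2^(37/2) = 370727.6001; so R(37, 37) > 370727.6001

Colour each edge of K_n uniformly at random with red/blue. The expected number of monochromatic K_37 is C(n, 37) · 2 · 2^(−C(37,2)). If C(n, 37) · 2^(1 − C(37,2)) < 1, then with positive probability no monochromatic K_37 exists, so R(37, 37) > n. The standard estimate C(n, 37) ≤ n^37/37! shows this inequality holds whenever n ≤ 2^(37/2) (since 37! · 2^(C(37,2) − 1) > 2^(37^2/2) ≥ n^37). Hence R(37, 37) > 2^(37/2) = 370727.6001.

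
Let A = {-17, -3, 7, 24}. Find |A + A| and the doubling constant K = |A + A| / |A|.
K = |A + A| / |A| = 10/4 = 5/2

Enumerate A + A = {a + b : a, b ∈ A}. With |A| = 4, there are |A|^2 = 16 ordered sum pairs; collecting distinct values, A + A = {-34, -20, -10, -6, 4, 7, 14, 21, 31, 48}, so |A + A| = 10. Thus K = 10/4 = 5/2. For comparison, the minimum possible |A + A| over all 4-element sets is 2·4 − 1 = 7 (so min K = 7/4), attained only by arithmetic progressions.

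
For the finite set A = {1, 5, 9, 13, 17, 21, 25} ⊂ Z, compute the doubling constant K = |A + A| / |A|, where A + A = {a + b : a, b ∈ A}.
K = |A + A| / |A| = 13/7

Enumerate A + A = {a + b : a, b ∈ A}. With |A| = 7, there are |A|^2 = 49 ordered sum pairs; collecting distinct values, A + A = {2, 6, 10, 14, 18, 22, 26, 30, 34, 38, 42, 46, 50}, so |A + A| = 13. Thus K = 13/7. Here |A + A| = 2|A| − 1 = 13, the minimum possible — so K = 13/7 is minimal, which holds iff A is an arithmetic progression.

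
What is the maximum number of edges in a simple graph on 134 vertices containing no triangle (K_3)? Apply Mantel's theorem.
ex(134, K_3) = ⌊134^2/4⌋ = 4489

Mantel (1907): a triangle-free graph on n vertices has at most ⌊n^2/4⌋ edges, with equality for the complete bipartite graph K_{⌊n/2⌋, ⌈n/2⌉}. For n = 134: ⌊134^2/4⌋ = ⌊17956/4⌋ = 4489. The extremal graph is K_{67, 67}, which has 67·67 = 4489 edges.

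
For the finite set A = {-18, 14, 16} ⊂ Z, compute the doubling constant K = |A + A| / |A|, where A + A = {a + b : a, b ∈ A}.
K = |A + A| / |A| = 6/3 = 2

Enumerate A + A = {a + b : a, b ∈ A}. With |A| = 3, there are |A|^2 = 9 ordered sum pairs; collecting distinct values, A + A = {-36, -4, -2, 28, 30, 32}, so |A + A| = 6. Thus K = 6/3 = 2. For comparison, the minimum possible |A + A| over all 3-element sets is 2·3 − 1 = 5 (so min K = 5/3), attained only by arithmetic progressions.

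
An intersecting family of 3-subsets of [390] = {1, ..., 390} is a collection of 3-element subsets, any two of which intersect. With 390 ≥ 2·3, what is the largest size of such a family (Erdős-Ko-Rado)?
max |F| = C(389, 2) = 75466

The Erdős-Ko-Rado theorem states: for n ≥ 2k, an intersecting family of k-subsets of an n-element set has size at most C(n − 1, k − 1), with equality for 'star' families {A ⊆ [n] : |A| = k, i ∈ A} (fix an element i). For n = 390, k = 3: C(389, 2) = 75466.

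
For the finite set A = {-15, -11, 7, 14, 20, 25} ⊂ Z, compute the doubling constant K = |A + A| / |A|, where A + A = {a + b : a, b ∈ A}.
K = |A + A| / |A| = 20/6 = 10/3

Enumerate A + A = {a + b : a, b ∈ A}. With |A| = 6, there are |A|^2 = 36 ordered sum pairs; collecting distinct values, A + A = {-30, -26, -22, -8, -4, -1, 3, 5, 9, 10, 14, 21, 27, 28, 32, 34, 39, 40, 45, 50}, so |A + A| = 20. Thus K = 20/6 = 10/3. For comparison, the minimum possible |A + A| over all 6-element sets is 2·6 − 1 = 11 (so min K = 11/6), attained only by arithmetic progressions.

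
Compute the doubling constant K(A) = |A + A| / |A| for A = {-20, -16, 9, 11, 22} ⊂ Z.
K = |A + A| / |A| = 15/5 = 3

Enumerate A + A = {a + b : a, b ∈ A}. With |A| = 5, there are |A|^2 = 25 ordered sum pairs; collecting distinct values, A + A = {-40, -36, -32, -11, -9, -7, -5, 2, 6, 18, 20, 22, 31, 33, 44}, so |A + A| = 15. Thus K = 15/5 = 3. For comparison, the minimum possible |A + A| over all 5-element sets is 2·5 − 1 = 9 (so min K = 9/5), attained only by arithmetic progressions.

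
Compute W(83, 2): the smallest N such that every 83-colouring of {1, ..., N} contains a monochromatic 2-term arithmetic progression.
W(83, 2) = 83 + 1 = 84

A 2-term AP is any pair of integers, so a monochromatic 2-AP exists iff some colour is used at least twice. With 83 colours, the colouring i ↦ i on {1, ..., 83} uses each colour once, avoiding any monochromatic pair, so W(83, 2) > 83. For {1, ..., 84}, pigeonhole forces two integers of the same colour, which form a monochromatic 2-AP. Hence W(83, 2) = 84.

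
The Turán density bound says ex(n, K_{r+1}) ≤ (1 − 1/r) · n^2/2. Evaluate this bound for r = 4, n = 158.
Turán density bound = (3/4) · 158^2/2 = 18723/2 ≈ 9361.5

Turán's theorem: ex(n, K_{r+1}) is achieved by the complete r-partite Turán graph T(n, r) with parts as balanced as possible, and is at most (1 − 1/r) · n^2/2. For r = 4, n = 158: the density bound is (3/4) · 24964/2 = 18723/2 ≈ 9361.5. The integer-valued extremum is e(T(158, 4)) = 9361, which is strictly less than the density bound 18723/2 since 4 ∤ 158 (the parts of T(158, 4) cannot all be equal).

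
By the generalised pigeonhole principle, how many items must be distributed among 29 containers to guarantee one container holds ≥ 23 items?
n = (23 − 1)·29 + 1 = 639

By the generalised pigeonhole principle, to guarantee some box contains ≥ r objects we need more than (r − 1) · k objects total. Threshold: n = (r − 1) · k + 1. With r = 23 and k = 29: n = 22 · 29 + 1 = 638 + 1 = 639. For n = 638 = 22 · 29, we can put exactly 22 objects in every box, avoiding 23 in any single one — so 639 is tight.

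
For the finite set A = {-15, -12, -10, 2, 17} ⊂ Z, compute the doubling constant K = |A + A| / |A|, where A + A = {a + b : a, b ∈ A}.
K = |A + A| / |A| = 15/5 = 3

Enumerate A + A = {a + b : a, b ∈ A}. With |A| = 5, there are |A|^2 = 25 ordered sum pairs; collecting distinct values, A + A = {-30, -27, -25, -24, -22, -20, -13, -10, -8, 2, 4, 5, 7, 19, 34}, so |A + A| = 15. Thus K = 15/5 = 3. For comparison, the minimum possible |A + A| over all 5-element sets is 2·5 − 1 = 9 (so min K = 9/5), attained only by arithmetic progressions.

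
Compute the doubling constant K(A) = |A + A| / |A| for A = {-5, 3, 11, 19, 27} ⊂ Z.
K = |A + A| / |A| = 9/5

Enumerate A + A = {a + b : a, b ∈ A}. With |A| = 5, there are |A|^2 = 25 ordered sum pairs; collecting distinct values, A + A = {-10, -2, 6, 14, 22, 30, 38, 46, 54}, so |A + A| = 9. Thus K = 9/5. Here |A + A| = 2|A| − 1 = 9, the minimum possible — so K = 9/5 is minimal, which holds iff A is an arithmetic progression.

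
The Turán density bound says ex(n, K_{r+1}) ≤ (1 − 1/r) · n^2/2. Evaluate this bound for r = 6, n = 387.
Turán density bound = (5/6) · 387^2/2 = 249615/4 ≈ 62403.75

Turán's theorem: ex(n, K_{r+1}) is achieved by the complete r-partite Turán graph T(n, r) with parts as balanced as possible, and is at most (1 − 1/r) · n^2/2. For r = 6, n = 387: the density bound is (5/6) · 149769/2 = 249615/4 ≈ 62403.75. The integer-valued extremum is e(T(387, 6)) = 62403, which is strictly less than the density bound 249615/4 since 6 ∤ 387 (the parts of T(387, 6) cannot all be equal).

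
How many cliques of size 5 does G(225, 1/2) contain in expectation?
E[# K_5] = C(225, 5) · (1/2)^C(5, 2) = 4595146920 / 2^10 = 574393365/128 = 4487448.1640625

For each 5-subset S of vertices (there are C(225, 5) = 4595146920 such S), let X_S = 1 if S induces a K_5 (all C(5, 2) = 10 edges present). Then P(X_S = 1) = (1/2)^10 = 1/1024. By linearity of expectation, E[# K_5] = C(225, 5) · (1/2)^10 = 4595146920 / 1024 = 574393365/128 = 4487448.1640625.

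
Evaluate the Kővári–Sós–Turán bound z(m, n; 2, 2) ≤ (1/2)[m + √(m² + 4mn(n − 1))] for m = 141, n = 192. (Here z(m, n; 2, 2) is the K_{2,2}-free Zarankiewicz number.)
z(141, 192; 2, 2) ≤ (1/2)[141 + √(141² + 4·141·192·191)] = (1/2)[141 + √20702889] = 2345.5214

Kővári–Sós–Turán: let r_1, ..., r_141 be the row sums and z = Σ r_i the total number of 1s. Each pair of columns can share at most one row with both entries 1 (else a 2×2 all-ones block appears), so Σ_i C(r_i, 2) ≤ C(192, 2) = 18336. By convexity Σ_i C(r_i, 2) ≥ 141·C(z/141, 2) = z(z − 141)/(2·141), giving z² − 141z − 141·192·191 ≤ 0 and hence z ≤ (1/2)[141 + √(19881 + 4·5170752)] = (1/2)[141 + √20702889] ≈ (1/2)(141 + 4550.0427) = 2345.5214.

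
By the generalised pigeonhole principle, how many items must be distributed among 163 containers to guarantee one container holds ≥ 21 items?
n = (21 − 1)·163 + 1 = 3261

By the generalised pigeonhole principle, to guarantee some box contains ≥ r objects we need more than (r − 1) · k objects total. Threshold: n = (r − 1) · k + 1. With r = 21 and k = 163: n = 20 · 163 + 1 = 3260 + 1 = 3261. For n = 3260 = 20 · 163, we can put exactly 20 objects in every box, avoiding 21 in any single one — so 3261 is tight.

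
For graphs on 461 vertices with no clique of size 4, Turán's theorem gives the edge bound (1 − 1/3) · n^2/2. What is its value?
Turán density bound = (2/3) · 461^2/2 = 212521/3 ≈ 70840.3333

Turán's theorem: ex(n, K_{r+1}) is achieved by the complete r-partite Turán graph T(n, r) with parts as balanced as possible, and is at most (1 − 1/r) · n^2/2. For r = 3, n = 461: the density bound is (2/3) · 212521/2 = 212521/3 ≈ 70840.3333. The integer-valued extremum is e(T(461, 3)) = 70840, which is strictly less than the density bound 212521/3 since 3 ∤ 461 (the parts of T(461, 3) cannot all be equal).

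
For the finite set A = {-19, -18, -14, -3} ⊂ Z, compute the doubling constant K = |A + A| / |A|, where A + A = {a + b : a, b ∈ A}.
K = |A + A| / |A| = 10/4 = 5/2

Enumerate A + A = {a + b : a, b ∈ A}. With |A| = 4, there are |A|^2 = 16 ordered sum pairs; collecting distinct values, A + A = {-38, -37, -36, -33, -32, -28, -22, -21, -17, -6}, so |A + A| = 10. Thus K = 10/4 = 5/2. For comparison, the minimum possible |A + A| over all 4-element sets is 2·4 − 1 = 7 (so min K = 7/4), attained only by arithmetic progressions.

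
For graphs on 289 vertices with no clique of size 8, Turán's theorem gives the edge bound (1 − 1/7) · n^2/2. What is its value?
Turán density bound = (6/7) · 289^2/2 = 250563/7 ≈ 35794.7143

Turán's theorem: ex(n, K_{r+1}) is achieved by the complete r-partite Turán graph T(n, r) with parts as balanced as possible, and is at most (1 − 1/r) · n^2/2. For r = 7, n = 289: the density bound is (6/7) · 83521/2 = 250563/7 ≈ 35794.7143. The integer-valued extremum is e(T(289, 7)) = 35794, which is strictly less than the density bound 250563/7 since 7 ∤ 289 (the parts of T(289, 7) cannot all be equal).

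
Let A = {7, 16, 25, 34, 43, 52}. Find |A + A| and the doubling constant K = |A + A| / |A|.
K = |A + A| / |A| = 11/6

Enumerate A + A = {a + b : a, b ∈ A}. With |A| = 6, there are |A|^2 = 36 ordered sum pairs; collecting distinct values, A + A = {14, 23, 32, 41, 50, 59, 68, 77, 86, 95, 104}, so |A + A| = 11. Thus K = 11/6. Here |A + A| = 2|A| − 1 = 11, the minimum possible — so K = 11/6 is minimal, which holds iff A is an arithmetic progression.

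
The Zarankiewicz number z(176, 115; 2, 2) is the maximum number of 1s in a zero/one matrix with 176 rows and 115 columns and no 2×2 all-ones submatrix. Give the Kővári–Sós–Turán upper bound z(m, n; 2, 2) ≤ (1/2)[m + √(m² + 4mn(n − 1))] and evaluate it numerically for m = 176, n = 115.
z(176, 115; 2, 2) ≤ (1/2)[176 + √(176² + 4·176·115·114)] = (1/2)[176 + √9260416] = 1609.5466

Kővári–Sós–Turán: let r_1, ..., r_176 be the row sums and z = Σ r_i the total number of 1s. Each pair of columns can share at most one row with both entries 1 (else a 2×2 all-ones block appears), so Σ_i C(r_i, 2) ≤ C(115, 2) = 6555. By convexity Σ_i C(r_i, 2) ≥ 176·C(z/176, 2) = z(z − 176)/(2·176), giving z² − 176z − 176·115·114 ≤ 0 and hence z ≤ (1/2)[176 + √(30976 + 4·2307360)] = (1/2)[176 + √9260416] ≈ (1/2)(176 + 3043.0932) = 1609.5466.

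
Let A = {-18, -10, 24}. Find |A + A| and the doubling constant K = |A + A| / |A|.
K = |A + A| / |A| = 6/3 = 2

Enumerate A + A = {a + b : a, b ∈ A}. With |A| = 3, there are |A|^2 = 9 ordered sum pairs; collecting distinct values, A + A = {-36, -28, -20, 6, 14, 48}, so |A + A| = 6. Thus K = 6/3 = 2. For comparison, the minimum possible |A + A| over all 3-element sets is 2·3 − 1 = 5 (so min K = 5/3), attained only by arithmetic progressions.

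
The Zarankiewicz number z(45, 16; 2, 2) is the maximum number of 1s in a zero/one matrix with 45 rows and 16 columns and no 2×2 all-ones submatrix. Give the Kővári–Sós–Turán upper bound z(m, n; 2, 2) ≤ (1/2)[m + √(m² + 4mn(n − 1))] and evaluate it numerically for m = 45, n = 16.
z(45, 16; 2, 2) ≤ (1/2)[45 + √(45² + 4·45·16·15)] = (1/2)[45 + √45225] = 128.8309

Kővári–Sós–Turán: let r_1, ..., r_45 be the row sums and z = Σ r_i the total number of 1s. Each pair of columns can share at most one row with both entries 1 (else a 2×2 all-ones block appears), so Σ_i C(r_i, 2) ≤ C(16, 2) = 120. By convexity Σ_i C(r_i, 2) ≥ 45·C(z/45, 2) = z(z − 45)/(2·45), giving z² − 45z − 45·16·15 ≤ 0 and hence z ≤ (1/2)[45 + √(2025 + 4·10800)] = (1/2)[45 + √45225] ≈ (1/2)(45 + 212.6617) = 128.8309.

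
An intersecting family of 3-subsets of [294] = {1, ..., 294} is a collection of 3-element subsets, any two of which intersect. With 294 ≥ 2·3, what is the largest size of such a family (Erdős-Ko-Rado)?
max |F| = C(293, 2) = 42778

The Erdős-Ko-Rado theorem states: for n ≥ 2k, an intersecting family of k-subsets of an n-element set has size at most C(n − 1, k − 1), with equality for 'star' families {A ⊆ [n] : |A| = k, i ∈ A} (fix an element i). For n = 294, k = 3: C(293, 2) = 42778.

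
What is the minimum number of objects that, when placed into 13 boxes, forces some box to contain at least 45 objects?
n = (45 − 1)·13 + 1 = 573

By the generalised pigeonhole principle, to guarantee some box contains ≥ r objects we need more than (r − 1) · k objects total. Threshold: n = (r − 1) · k + 1. With r = 45 and k = 13: n = 44 · 13 + 1 = 572 + 1 = 573. For n = 572 = 44 · 13, we can put exactly 44 objects in every box, avoiding 45 in any single one — so 573 is tight.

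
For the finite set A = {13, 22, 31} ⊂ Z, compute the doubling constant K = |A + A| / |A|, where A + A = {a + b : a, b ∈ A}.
K = |A + A| / |A| = 5/3

Enumerate A + A = {a + b : a, b ∈ A}. With |A| = 3, there are |A|^2 = 9 ordered sum pairs; collecting distinct values, A + A = {26, 35, 44, 53, 62}, so |A + A| = 5. Thus K = 5/3. Here |A + A| = 2|A| − 1 = 5, the minimum possible — so K = 5/3 is minimal, which holds iff A is an arithmetic progression.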